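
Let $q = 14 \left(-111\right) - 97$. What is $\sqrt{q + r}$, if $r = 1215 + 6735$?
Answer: $\sqrt{6299} \approx 79.366$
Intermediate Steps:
$r = 7950$
$q = -1651$ ($q = -1554 - 97 = -1651$)
$\sqrt{q + r} = \sqrt{-1651 + 7950} = \sqrt{6299}$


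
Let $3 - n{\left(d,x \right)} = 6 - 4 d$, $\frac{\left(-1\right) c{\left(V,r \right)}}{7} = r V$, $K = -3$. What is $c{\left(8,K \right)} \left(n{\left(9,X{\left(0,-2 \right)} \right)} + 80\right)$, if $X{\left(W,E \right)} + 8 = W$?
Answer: $18984$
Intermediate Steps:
$X{\left(W,E \right)} = -8 + W$
$c{\left(V,r \right)} = - 7 V r$ ($c{\left(V,r \right)} = - 7 r V = - 7 V r$)
$n{\left(d,x \right)} = -3 + 4 d$ ($n{\left(d,x \right)} = 3 - \left(6 - 4 d\right) = 3 + \left(-6 + 4 d\right) = -3 + 4 d$)
$c{\left(8,K \right)} \left(n{\left(9,X{\left(0,-2 \right)} \right)} + 80\right) = \left(-7\right) 8 \left(-3\right) \left(\left(-3 + 4 \cdot 9\right) + 80\right) = 168 \left(\left(-3 + 36\right) + 80\right) = 168 \left(33 + 80\right) = 168 \cdot 113 = 18984$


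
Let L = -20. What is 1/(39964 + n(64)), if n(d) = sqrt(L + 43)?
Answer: 39964/1597121273 - sqrt(23)/1597121273 ≈ 2.5020e-5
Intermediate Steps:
n(d) = sqrt(23) (n(d) = sqrt(-20 + 43) = sqrt(23))
1/(39964 + n(64)) = 1/(39964 + sqrt(23))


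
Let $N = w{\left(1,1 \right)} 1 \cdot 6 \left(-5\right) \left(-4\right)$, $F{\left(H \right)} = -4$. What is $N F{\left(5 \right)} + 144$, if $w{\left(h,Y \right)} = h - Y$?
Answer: $144$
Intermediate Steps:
$N = 0$ ($N = \left(1 - 1\right) 1 \cdot 6 \left(-5\right) \left(-4\right) = \left(1 - 1\right) 1 \left(\left(-30\right) \left(-4\right)\right) = 0 \cdot 1 \cdot 120 = 0 \cdot 120 = 0$)
$N F{\left(5 \right)} + 144 = 0 \left(-4\right) + 144 = 0 + 144 = 144$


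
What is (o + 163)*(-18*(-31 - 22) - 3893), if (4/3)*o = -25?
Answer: -1695803/4 ≈ -4.2395e+5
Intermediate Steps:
o = -75/4 (o = (3/4)*(-25) = -75/4 ≈ -18.750)
(o + 163)*(-18*(-31 - 22) - 3893) = (-75/4 + 163)*(-18*(-31 - 22) - 3893) = 577*(-18*(-53) - 3893)/4 = 577*(954 - 3893)/4 = (577/4)*(-2939) = -1695803/4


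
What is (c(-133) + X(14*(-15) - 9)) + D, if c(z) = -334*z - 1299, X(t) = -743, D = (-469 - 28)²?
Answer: 289389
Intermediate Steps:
D = 247009 (D = (-497)² = 247009)
c(z) = -1299 - 334*z
(c(-133) + X(14*(-15) - 9)) + D = ((-1299 - 334*(-133)) - 743) + 247009 = ((-1299 + 44422) - 743) + 247009 = (43123 - 743) + 247009 = 42380 + 247009 = 289389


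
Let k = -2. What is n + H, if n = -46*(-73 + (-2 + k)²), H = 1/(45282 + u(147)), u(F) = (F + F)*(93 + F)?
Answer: 303737725/115842 ≈ 2622.0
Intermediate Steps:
u(F) = 2*F*(93 + F) (u(F) = (2*F)*(93 + F) = 2*F*(93 + F))
H = 1/115842 (H = 1/(45282 + 2*147*(93 + 147)) = 1/(45282 + 2*147*240) = 1/(45282 + 70560) = 1/115842 ≈ 8.6324e-6)
n = 2622 (n = -46*(-73 + (-2 - 2)²) = -46*(-73 + (-4)²) = -46*(-73 + 16) = -46*(-57) = 2622)
n + H = 2622 + 1/115842 = 303737725/115842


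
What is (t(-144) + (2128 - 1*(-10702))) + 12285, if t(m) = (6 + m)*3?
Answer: 24701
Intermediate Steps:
t(m) = 18 + 3*m
(t(-144) + (2128 - 1*(-10702))) + 12285 = ((18 + 3*(-144)) + (2128 - 1*(-10702))) + 12285 = ((18 - 432) + (2128 + 10702)) + 12285 = (-414 + 12830) + 12285 = 12416 + 12285 = 24701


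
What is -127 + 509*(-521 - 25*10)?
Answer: -392566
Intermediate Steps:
-127 + 509*(-521 - 25*10) = -127 + 509*(-521 - 250) = -127 + 509*(-771) = -127 - 392439 = -392566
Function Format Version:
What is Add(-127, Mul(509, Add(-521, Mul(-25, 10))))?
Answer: -392566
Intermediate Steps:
Add(-127, Mul(509, Add(-521, Mul(-25, 10)))) = Add(-127, Mul(509, Add(-521, -250))) = Add(-127, Mul(509, -771)) = Add(-127, -392439) = -392566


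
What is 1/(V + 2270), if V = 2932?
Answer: 1/5202 ≈ 0.00019223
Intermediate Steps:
1/(V + 2270) = 1/(2932 + 2270) = 1/5202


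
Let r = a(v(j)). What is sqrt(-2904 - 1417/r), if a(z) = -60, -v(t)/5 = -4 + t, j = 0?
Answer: 7*I*sqrt(52905)/30 ≈ 53.669*I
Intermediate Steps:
v(t) = 20 - 5*t (v(t) = -5*(-4 + t) = 20 - 5*t)
r = -60
sqrt(-2904 - 1417/r) = sqrt(-2904 - 1417/(-60)) = sqrt(-2904 - 1417*(-1/60)) = sqrt(-2904 + 1417/60) = sqrt(-172823/60) = 7*I*sqrt(52905)/30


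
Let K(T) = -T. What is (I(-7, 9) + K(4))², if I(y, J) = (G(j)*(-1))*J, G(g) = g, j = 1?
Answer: 169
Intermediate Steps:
I(y, J) = -J (I(y, J) = (1*(-1))*J = -J)
(I(-7, 9) + K(4))² = (-1*9 - 1*4)² = (-9 - 4)² = (-13)² = 169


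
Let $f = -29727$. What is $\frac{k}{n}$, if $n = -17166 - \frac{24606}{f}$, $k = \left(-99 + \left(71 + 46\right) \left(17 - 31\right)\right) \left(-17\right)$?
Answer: $- \frac{5737311}{3335092} \approx -1.7203$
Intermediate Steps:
$k = 29529$ ($k = \left(-99 + 117 \left(-14\right)\right) \left(-17\right) = \left(-99 - 1638\right) \left(-17\right) = \left(-1737\right) \left(-17\right) = 29529$)
$n = - \frac{56696564}{3303}$ ($n = -17166 - \frac{24606}{-29727} = -17166 - - \frac{2734}{3303} = -17166 + \frac{2734}{3303} = - \frac{56696564}{3303} \approx -17165.0$)
$\frac{k}{n} = \frac{29529}{- \frac{56696564}{3303}} = 29529 \left(- \frac{3303}{56696564}\right) = - \frac{5737311}{3335092}$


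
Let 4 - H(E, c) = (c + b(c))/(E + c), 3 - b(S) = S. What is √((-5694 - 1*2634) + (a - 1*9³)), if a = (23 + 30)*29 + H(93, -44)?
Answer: I*√368287/7 ≈ 86.695*I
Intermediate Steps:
b(S) = 3 - S
H(E, c) = 4 - 3/(E + c) (H(E, c) = 4 - (c + (3 - c))/(E + c) = 4 - 3/(E + c))
a = 75506/49 (a = (23 + 30)*29 + (-3 + 4*93 + 4*(-44))/(93 - 44) = 53*29 + (-3 + 372 - 176)/49 = 1537 + (1/49)*193 = 1537 + 193/49 = 75506/49 ≈ 1540.9)
√((-5694 - 1*2634) + (a - 1*9³)) = √((-5694 - 1*2634) + (75506/49 - 1*9³)) = √((-5694 - 2634) + (75506/49 - 1*729)) = √(-8328 + (75506/49 - 729)) = √(-8328 + 39785/49) = √(-368287/49) = I*√368287/7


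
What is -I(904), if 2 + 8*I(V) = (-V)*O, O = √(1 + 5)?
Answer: ¼ + 113*√6 ≈ 277.04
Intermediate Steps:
O = √6 ≈ 2.4495
I(V) = -¼ - V*√6/8 (I(V) = -¼ + ((-V)*√6)/8 = -¼ + (-V*√6)/8 = -¼ - V*√6/8)
-I(904) = -(-¼ - ⅛*904*√6) = -(-¼ - 113*√6) = ¼ + 113*√6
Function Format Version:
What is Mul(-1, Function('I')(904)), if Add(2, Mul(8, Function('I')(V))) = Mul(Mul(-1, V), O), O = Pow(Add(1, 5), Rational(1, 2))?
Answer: Add(Rational(1, 4), Mul(113, Pow(6, Rational(1, 2)))) ≈ 277.04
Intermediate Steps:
O = Pow(6, Rational(1, 2)) ≈ 2.4495
Function('I')(V) = Add(Rational(-1, 4), Mul(Rational(-1, 8), V, Pow(6, Rational(1, 2)))) (Function('I')(V) = Add(Rational(-1, 4), Mul(Rational(1, 8), Mul(Mul(-1, V), Pow(6, Rational(1, 2))))) = Add(Rational(-1, 4), Mul(Rational(1, 8), Mul(-1, V, Pow(6, Rational(1, 2))))) = Add(Rational(-1, 4), Mul(Rational(-1, 8), V, Pow(6, Rational(1, 2)))))
Mul(-1, Function('I')(904)) = Mul(-1, Add(Rational(-1, 4), Mul(Rational(-1, 8), 904, Pow(6, Rational(1, 2))))) = Mul(-1, Add(Rational(-1, 4), Mul(-113, Pow(6, Rational(1, 2))))) = Add(Rational(1, 4), Mul(113, Pow(6, Rational(1, 2))))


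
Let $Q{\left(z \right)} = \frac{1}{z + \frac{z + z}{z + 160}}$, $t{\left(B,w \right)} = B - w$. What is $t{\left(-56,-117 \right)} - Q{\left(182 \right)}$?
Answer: $\frac{1909373}{31304} \approx 60.995$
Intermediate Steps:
$Q{\left(z \right)} = \frac{1}{z + \frac{2 z}{160 + z}}$
$t{\left(-56,-117 \right)} - Q{\left(182 \right)} = \left(-56 - -117\right) - \frac{160 + 182}{182 \left(162 + 182\right)} = \left(-56 + 117\right) - \frac{1}{182} \cdot \frac{1}{344} \cdot 342 = 61 - \frac{1}{182} \cdot \frac{1}{344} \cdot 342 = 61 - \frac{171}{31304} = \frac{1909373}{31304}$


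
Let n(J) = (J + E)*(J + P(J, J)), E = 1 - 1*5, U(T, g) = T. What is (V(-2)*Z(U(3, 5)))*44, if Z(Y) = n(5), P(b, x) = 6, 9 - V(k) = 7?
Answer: 968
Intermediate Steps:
V(k) = 2 (V(k) = 9 - 1*7 = 9 - 7 = 2)
E = -4 (E = 1 - 5 = -4)
n(J) = (-4 + J)*(6 + J) (n(J) = (J - 4)*(J + 6) = (-4 + J)*(6 + J))
Z(Y) = 11 (Z(Y) = -24 + 5² + 2*5 = -24 + 25 + 10 = 11)
(V(-2)*Z(U(3, 5)))*44 = (2*11)*44 = 22*44 = 968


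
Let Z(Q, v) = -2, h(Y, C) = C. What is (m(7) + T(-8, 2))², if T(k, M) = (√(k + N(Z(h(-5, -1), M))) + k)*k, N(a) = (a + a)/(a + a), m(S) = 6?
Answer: 4452 - 1120*I*√7 ≈ 4452.0 - 2963.2*I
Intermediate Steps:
N(a) = 1 (N(a) = (2*a)/((2*a)) = (2*a)*(1/(2*a)) = 1)
T(k, M) = k*(k + √(1 + k)) (T(k, M) = (√(k + 1) + k)*k = (√(1 + k) + k)*k = (k + √(1 + k))*k = k*(k + √(1 + k)))
(m(7) + T(-8, 2))² = (6 - 8*(-8 + √(1 - 8)))² = (6 - 8*(-8 + √(-7)))² = (6 - 8*(-8 + I*√7))² = (6 + (64 - 8*I*√7))² = (70 - 8*I*√7)²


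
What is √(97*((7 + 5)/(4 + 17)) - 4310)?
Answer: I*√208474/7 ≈ 65.227*I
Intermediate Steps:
√(97*((7 + 5)/(4 + 17)) - 4310) = √(97*(12/21) - 4310) = √(97*(12*(1/21)) - 4310) = √(97*(4/7) - 4310) = √(388/7 - 4310) = √(-29782/7) = I*√208474/7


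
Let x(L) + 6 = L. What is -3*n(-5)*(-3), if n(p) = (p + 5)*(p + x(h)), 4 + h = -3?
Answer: 0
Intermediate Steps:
h = -7 (h = -4 - 3 = -7)
x(L) = -6 + L
n(p) = (-13 + p)*(5 + p) (n(p) = (p + 5)*(p + (-6 - 7)) = (5 + p)*(p - 13) = (5 + p)*(-13 + p) = (-13 + p)*(5 + p))
-3*n(-5)*(-3) = -3*(-65 + (-5)² - 8*(-5))*(-3) = -3*(-65 + 25 + 40)*(-3) = -3*0*(-3) = 0*(-3) = 0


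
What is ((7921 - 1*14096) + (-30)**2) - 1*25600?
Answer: -30875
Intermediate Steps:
((7921 - 1*14096) + (-30)**2) - 1*25600 = ((7921 - 14096) + 900) - 25600 = (-6175 + 900) - 25600 = -5275 - 25600 = -30875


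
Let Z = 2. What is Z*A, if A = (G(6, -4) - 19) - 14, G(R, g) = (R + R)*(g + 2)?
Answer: -114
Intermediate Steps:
G(R, g) = 2*R*(2 + g) (G(R, g) = (2*R)*(2 + g) = 2*R*(2 + g))
A = -57 (A = (2*6*(2 - 4) - 19) - 14 = (2*6*(-2) - 19) - 14 = (-24 - 19) - 14 = -43 - 14 = -57)
Z*A = 2*(-57) = -114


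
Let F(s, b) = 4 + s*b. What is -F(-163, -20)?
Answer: -3264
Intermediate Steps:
F(s, b) = 4 + b*s
-F(-163, -20) = -(4 - 20*(-163)) = -(4 + 3260) = -1*3264 = -3264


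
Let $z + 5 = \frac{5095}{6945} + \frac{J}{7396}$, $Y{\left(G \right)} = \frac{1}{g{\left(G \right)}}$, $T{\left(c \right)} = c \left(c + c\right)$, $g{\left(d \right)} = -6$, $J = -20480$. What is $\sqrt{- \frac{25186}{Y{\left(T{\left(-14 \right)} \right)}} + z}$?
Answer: $\frac{\sqrt{539053204726158}}{59727} \approx 388.73$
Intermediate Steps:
$T{\left(c \right)} = 2 c^{2}$ ($T{\left(c \right)} = c 2 c = 2 c^{2}$)
$Y{\left(G \right)} = - \frac{1}{6}$ ($Y{\left(G \right)} = \frac{1}{-6} = - \frac{1}{6}$)
$z = - \frac{18068854}{2568261}$ ($z = -5 + \left(\frac{5095}{6945} - \frac{20480}{7396}\right) = -5 + \left(5095 \cdot \frac{1}{6945} - \frac{5120}{1849}\right) = -5 + \left(\frac{1019}{1389} - \frac{5120}{1849}\right) = -5 - \frac{5227549}{2568261} = - \frac{18068854}{2568261} \approx -7.0354$)
$\sqrt{- \frac{25186}{Y{\left(T{\left(-14 \right)} \right)}} + z} = \sqrt{- \frac{25186}{- \frac{1}{6}} - \frac{18068854}{2568261}} = \sqrt{\left(-25186\right) \left(-6\right) - \frac{18068854}{2568261}} = \sqrt{151116 - \frac{18068854}{2568261}} = \sqrt{\frac{388087260422}{2568261}} = \frac{\sqrt{539053204726158}}{59727}$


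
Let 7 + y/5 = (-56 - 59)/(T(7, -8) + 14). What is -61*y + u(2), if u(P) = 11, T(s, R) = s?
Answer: 80141/21 ≈ 3816.2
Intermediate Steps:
y = -1310/21 (y = -35 + 5*((-56 - 59)/(7 + 14)) = -35 + 5*(-115/21) = -35 - 575/21 = -1310/21 ≈ -62.381)
-61*y + u(2) = -61*(-1310/21) + 11 = 79910/21 + 11 = 80141/21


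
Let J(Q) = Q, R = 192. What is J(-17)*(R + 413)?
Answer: -10285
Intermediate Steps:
J(-17)*(R + 413) = -17*(192 + 413) = -17*605 = -10285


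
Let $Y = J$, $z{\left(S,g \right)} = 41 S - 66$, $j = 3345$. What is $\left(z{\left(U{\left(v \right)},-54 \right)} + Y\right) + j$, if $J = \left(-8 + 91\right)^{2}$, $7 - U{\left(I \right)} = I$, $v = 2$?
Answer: $10373$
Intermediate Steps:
$U{\left(I \right)} = 7 - I$
$z{\left(S,g \right)} = -66 + 41 S$
$J = 6889$ ($J = 83^{2} = 6889$)
$Y = 6889$
$\left(z{\left(U{\left(v \right)},-54 \right)} + Y\right) + j = \left(\left(-66 + 41 \left(7 - 2\right)\right) + 6889\right) + 3345 = \left(\left(-66 + 41 \cdot 5\right) + 6889\right) + 3345 = \left(\left(-66 + 205\right) + 6889\right) + 3345 = \left(139 + 6889\right) + 3345 = 7028 + 3345 = 10373$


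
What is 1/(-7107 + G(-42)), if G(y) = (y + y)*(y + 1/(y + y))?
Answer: -1/3578 ≈ -0.00027949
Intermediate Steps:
G(y) = 2*y*(y + 1/(2*y)) (G(y) = (2*y)*(y + 1/(2*y)) = 2*y*(y + 1/(2*y)))
1/(-7107 + G(-42)) = 1/(-7107 + (1 + 2*(-42)²)) = 1/(-7107 + (1 + 2*1764)) = 1/(-7107 + (1 + 3528)) = 1/(-7107 + 3529) = 1/(-3578) = -1/3578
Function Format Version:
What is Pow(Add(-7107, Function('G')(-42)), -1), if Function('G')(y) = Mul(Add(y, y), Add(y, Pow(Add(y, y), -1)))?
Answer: Rational(-1, 3578) ≈ -0.00027949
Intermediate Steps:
Function('G')(y) = Mul(2, y, Add(y, Mul(Rational(1, 2), Pow(y, -1)))) (Function('G')(y) = Mul(Mul(2, y), Add(y, Pow(Mul(2, y), -1))) = Mul(Mul(2, y), Add(y, Mul(Rational(1, 2), Pow(y, -1)))) = Mul(2, y, Add(y, Mul(Rational(1, 2), Pow(y, -1)))))
Pow(Add(-7107, Function('G')(-42)), -1) = Pow(Add(-7107, Add(1, Mul(2, Pow(-42, 2)))), -1) = Pow(Add(-7107, Add(1, Mul(2, 1764))), -1) = Pow(Add(-7107, Add(1, 3528)), -1) = Pow(Add(-7107, 3529), -1) = Pow(-3578, -1) = Rational(-1, 3578)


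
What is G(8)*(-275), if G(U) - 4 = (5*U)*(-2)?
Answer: 20900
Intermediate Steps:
G(U) = 4 - 10*U (G(U) = 4 + (5*U)*(-2) = 4 - 10*U)
G(8)*(-275) = (4 - 10*8)*(-275) = (4 - 80)*(-275) = -76*(-275) = 20900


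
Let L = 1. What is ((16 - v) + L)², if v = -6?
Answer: 529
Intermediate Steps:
((16 - v) + L)² = ((16 - 1*(-6)) + 1)² = ((16 + 6) + 1)² = (22 + 1)² = 23² = 529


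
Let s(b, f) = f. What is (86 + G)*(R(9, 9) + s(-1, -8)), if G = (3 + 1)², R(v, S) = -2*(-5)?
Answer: 204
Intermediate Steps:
R(v, S) = 10
G = 16 (G = 4² = 16)
(86 + G)*(R(9, 9) + s(-1, -8)) = (86 + 16)*(10 - 8) = 102*2 = 204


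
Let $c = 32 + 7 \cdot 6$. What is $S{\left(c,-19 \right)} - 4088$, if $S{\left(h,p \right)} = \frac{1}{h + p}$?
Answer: $- \frac{224839}{55} \approx -4088.0$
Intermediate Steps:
$c = 74$ ($c = 32 + 42 = 74$)
$S{\left(c,-19 \right)} - 4088 = \frac{1}{74 - 19} - 4088 = \frac{1}{55} - 4088 = - \frac{224839}{55}$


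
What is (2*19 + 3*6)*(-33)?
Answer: -1848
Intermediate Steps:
(2*19 + 3*6)*(-33) = (38 + 18)*(-33) = 56*(-33) = -1848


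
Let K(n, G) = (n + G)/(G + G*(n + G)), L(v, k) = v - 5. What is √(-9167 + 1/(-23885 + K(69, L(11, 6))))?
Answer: I*√120825588545879415/3630495 ≈ 95.745*I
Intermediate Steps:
L(v, k) = -5 + v
K(n, G) = (G + n)/(G + G*(G + n))
√(-9167 + 1/(-23885 + K(69, L(11, 6)))) = √(-9167 + 1/(-23885 + ((-5 + 11) + 69)/((-5 + 11)*(1 + (-5 + 11) + 69)))) = √(-9167 + 1/(-23885 + (6 + 69)/(6*(1 + 6 + 69)))) = √(-9167 + 1/(-23885 + (⅙)*75/76)) = √(-9167 + 1/(-23885 + (⅙)*(1/76)*75)) = √(-9167 + 1/(-23885 + 25/152)) = √(-9167 + 1/(-3630495/152)) = √(-9167 - 152/3630495) = √(-33280747817/3630495) = I*√120825588545879415/3630495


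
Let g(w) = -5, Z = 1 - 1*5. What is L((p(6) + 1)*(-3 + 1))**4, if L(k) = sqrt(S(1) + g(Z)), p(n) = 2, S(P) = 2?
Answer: 9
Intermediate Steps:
Z = -4 (Z = 1 - 5 = -4)
L(k) = I*sqrt(3) (L(k) = sqrt(2 - 5) = sqrt(-3) = I*sqrt(3))
L((p(6) + 1)*(-3 + 1))**4 = (I*sqrt(3))**4 = 9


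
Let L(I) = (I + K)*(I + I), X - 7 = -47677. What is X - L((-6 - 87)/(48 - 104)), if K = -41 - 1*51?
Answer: -74276073/1568 ≈ -47370.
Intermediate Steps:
K = -92 (K = -41 - 51 = -92)
X = -47670 (X = 7 - 47677 = -47670)
L(I) = 2*I*(-92 + I) (L(I) = (I - 92)*(I + I) = (-92 + I)*(2*I) = 2*I*(-92 + I))
X - L((-6 - 87)/(48 - 104)) = -47670 - 2*(-6 - 87)/(48 - 104)*(-92 + (-6 - 87)/(48 - 104)) = -47670 - 2*(-93/(-56))*(-92 - 93/(-56)) = -47670 - 2*(-93*(-1/56))*(-92 - 93*(-1/56)) = -47670 - 2*93*(-92 + 93/56)/56 = -47670 - 2*93*(-5059)/(56*56) = -47670 - 1*(-470487/1568) = -47670 + 470487/1568 = -74276073/1568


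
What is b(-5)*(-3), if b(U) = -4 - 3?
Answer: 21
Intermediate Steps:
b(U) = -7
b(-5)*(-3) = -7*(-3) = 21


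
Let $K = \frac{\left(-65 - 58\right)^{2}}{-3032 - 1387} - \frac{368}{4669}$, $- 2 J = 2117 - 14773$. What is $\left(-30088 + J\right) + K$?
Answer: $- \frac{2368579579}{99673} \approx -23764.0$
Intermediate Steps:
$J = 6328$ ($J = - \frac{2117 - 14773}{2} = \left(- \frac{1}{2}\right) \left(-12656\right) = 6328$)
$K = - \frac{349099}{99673}$ ($K = \frac{\left(-123\right)^{2}}{-4419} - \frac{16}{203} = 15129 \left(- \frac{1}{4419}\right) - \frac{16}{203} = - \frac{1681}{491} - \frac{16}{203} = - \frac{349099}{99673} \approx -3.5024$)
$\left(-30088 + J\right) + K = \left(-30088 + 6328\right) - \frac{349099}{99673} = -23760 - \frac{349099}{99673} = - \frac{2368579579}{99673}$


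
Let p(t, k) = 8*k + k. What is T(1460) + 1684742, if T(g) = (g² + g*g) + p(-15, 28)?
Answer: 5948194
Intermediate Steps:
p(t, k) = 9*k
T(g) = 252 + 2*g² (T(g) = (g² + g*g) + 9*28 = (g² + g²) + 252 = 2*g² + 252 = 252 + 2*g²)
T(1460) + 1684742 = (252 + 2*1460²) + 1684742 = (252 + 2*2131600) + 1684742 = (252 + 4263200) + 1684742 = 4263452 + 1684742 = 5948194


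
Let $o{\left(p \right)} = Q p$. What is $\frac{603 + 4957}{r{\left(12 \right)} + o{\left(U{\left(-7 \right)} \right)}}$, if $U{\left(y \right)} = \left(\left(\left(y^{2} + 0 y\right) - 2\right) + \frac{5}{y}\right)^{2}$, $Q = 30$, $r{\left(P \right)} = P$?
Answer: $\frac{68110}{787467} \approx 0.086493$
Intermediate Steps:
$U{\left(y \right)} = \left(-2 + y^{2} + \frac{5}{y}\right)^{2}$ ($U{\left(y \right)} = \left(\left(\left(y^{2} + 0\right) - 2\right) + \frac{5}{y}\right)^{2} = \left(\left(y^{2} - 2\right) + \frac{5}{y}\right)^{2} = \left(\left(-2 + y^{2}\right) + \frac{5}{y}\right)^{2} = \left(-2 + y^{2} + \frac{5}{y}\right)^{2}$)
$o{\left(p \right)} = 30 p$
$\frac{603 + 4957}{r{\left(12 \right)} + o{\left(U{\left(-7 \right)} \right)}} = \frac{603 + 4957}{12 + 30 \frac{\left(5 + \left(-7\right)^{3} - -14\right)^{2}}{49}} = \frac{5560}{12 + 30 \frac{\left(5 - 343 + 14\right)^{2}}{49}} = \frac{5560}{12 + 30 \frac{\left(-324\right)^{2}}{49}} = \frac{5560}{12 + 30 \cdot \frac{1}{49} \cdot 104976} = \frac{5560}{12 + 30 \cdot \frac{104976}{49}} = \frac{5560}{12 + \frac{3149280}{49}} = \frac{5560}{\frac{3149868}{49}} = 5560 \cdot \frac{49}{3149868} = \frac{68110}{787467}$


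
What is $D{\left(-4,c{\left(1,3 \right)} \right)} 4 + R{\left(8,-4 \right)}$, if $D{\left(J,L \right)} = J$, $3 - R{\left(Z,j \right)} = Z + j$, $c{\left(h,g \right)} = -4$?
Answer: $-17$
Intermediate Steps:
$R{\left(Z,j \right)} = 3 - Z - j$ ($R{\left(Z,j \right)} = 3 - \left(Z + j\right) = 3 - Z - j$)
$D{\left(-4,c{\left(1,3 \right)} \right)} 4 + R{\left(8,-4 \right)} = \left(-4\right) 4 - 1 = -16 + \left(3 - 8 + 4\right) = -16 - 1 = -17$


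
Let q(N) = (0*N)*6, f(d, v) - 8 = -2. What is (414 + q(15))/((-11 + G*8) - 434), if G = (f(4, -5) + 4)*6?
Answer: 414/35 ≈ 11.829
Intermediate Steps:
f(d, v) = 6 (f(d, v) = 8 - 2 = 6)
G = 60 (G = (6 + 4)*6 = 10*6 = 60)
q(N) = 0 (q(N) = 0*6 = 0)
(414 + q(15))/((-11 + G*8) - 434) = (414 + 0)/((-11 + 60*8) - 434) = 414/((-11 + 480) - 434) = 414/(469 - 434) = 414/35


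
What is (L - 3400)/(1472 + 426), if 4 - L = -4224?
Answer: 414/949 ≈ 0.43625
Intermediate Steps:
L = 4228 (L = 4 - 1*(-4224) = 4 + 4224 = 4228)
(L - 3400)/(1472 + 426) = (4228 - 3400)/(1472 + 426) = 828/1898 = 828*(1/1898) = 414/949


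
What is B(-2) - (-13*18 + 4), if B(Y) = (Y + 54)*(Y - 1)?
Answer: 74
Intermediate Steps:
B(Y) = (-1 + Y)*(54 + Y) (B(Y) = (54 + Y)*(-1 + Y) = (-1 + Y)*(54 + Y))
B(-2) - (-13*18 + 4) = (-54 + (-2)² + 53*(-2)) - (-13*18 + 4) = (-54 + 4 - 106) - (-234 + 4) = -156 - 1*(-230) = -156 + 230 = 74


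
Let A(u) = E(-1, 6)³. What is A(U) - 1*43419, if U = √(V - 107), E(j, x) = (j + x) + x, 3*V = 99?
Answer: -42088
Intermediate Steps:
V = 33 (V = (⅓)*99 = 33)
E(j, x) = j + 2*x
U = I*√74 (U = √(33 - 107) = √(-74) = I*√74 ≈ 8.6023*I)
A(u) = 1331 (A(u) = (-1 + 2*6)³ = (-1 + 12)³ = 11³ = 1331)
A(U) - 1*43419 = 1331 - 1*43419 = 1331 - 43419 = -42088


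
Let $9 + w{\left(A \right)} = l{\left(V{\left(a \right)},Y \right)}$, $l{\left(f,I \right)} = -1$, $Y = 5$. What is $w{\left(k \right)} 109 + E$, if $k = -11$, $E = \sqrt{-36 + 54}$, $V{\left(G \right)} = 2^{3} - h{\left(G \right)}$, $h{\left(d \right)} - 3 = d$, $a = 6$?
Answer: $-1090 + 3 \sqrt{2} \approx -1085.8$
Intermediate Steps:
$h{\left(d \right)} = 3 + d$
$V{\left(G \right)} = 5 - G$ ($V{\left(G \right)} = 2^{3} - \left(3 + G\right) = 8 - \left(3 + G\right) = 5 - G$)
$E = 3 \sqrt{2}$ ($E = \sqrt{18} = 3 \sqrt{2} \approx 4.2426$)
$w{\left(A \right)} = -10$ ($w{\left(A \right)} = -9 - 1 = -10$)
$w{\left(k \right)} 109 + E = \left(-10\right) 109 + 3 \sqrt{2} = -1090 + 3 \sqrt{2}$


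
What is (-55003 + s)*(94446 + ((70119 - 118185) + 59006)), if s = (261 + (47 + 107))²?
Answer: 12353557692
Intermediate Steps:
s = 172225 (s = (261 + 154)² = 415² = 172225)
(-55003 + s)*(94446 + ((70119 - 118185) + 59006)) = (-55003 + 172225)*(94446 + ((70119 - 118185) + 59006)) = 117222*(94446 + (-48066 + 59006)) = 117222*(94446 + 10940) = 117222*105386 = 12353557692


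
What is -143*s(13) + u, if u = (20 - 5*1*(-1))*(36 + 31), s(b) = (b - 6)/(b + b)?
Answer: 3273/2 ≈ 1636.5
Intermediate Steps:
s(b) = (-6 + b)/(2*b) (s(b) = (-6 + b)/((2*b)) = (-6 + b)*(1/(2*b)) = (-6 + b)/(2*b))
u = 1675 (u = (20 - 5*(-1))*67 = (20 + 5)*67 = 25*67 = 1675)
-143*s(13) + u = -143*(-6 + 13)/(2*13) + 1675 = -143*7/(2*13) + 1675 = -143*7/26 + 1675 = -77/2 + 1675 = 3273/2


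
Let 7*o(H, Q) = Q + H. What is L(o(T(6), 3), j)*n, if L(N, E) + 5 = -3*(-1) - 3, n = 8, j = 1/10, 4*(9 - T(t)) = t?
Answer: -40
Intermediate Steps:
T(t) = 9 - t/4
j = ⅒ ≈ 0.10000
o(H, Q) = H/7 + Q/7 (o(H, Q) = (Q + H)/7 = (H + Q)/7 = H/7 + Q/7)
L(N, E) = -5 (L(N, E) = -5 + (-3*(-1) - 3) = -5 + (3 - 3) = -5 + 0 = -5)
L(o(T(6), 3), j)*n = -5*8 = -40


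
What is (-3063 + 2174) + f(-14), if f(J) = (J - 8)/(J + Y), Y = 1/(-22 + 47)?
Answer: -309711/349 ≈ -887.42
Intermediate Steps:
Y = 1/25 ≈ 0.040000
f(J) = (-8 + J)/(1/25 + J) (f(J) = (J - 8)/(J + 1/25) = (-8 + J)/(1/25 + J))
(-3063 + 2174) + f(-14) = (-3063 + 2174) + 25*(-8 - 14)/(1 + 25*(-14)) = -889 + 25*(-22)/(1 - 350) = -889 + 25*(-22)/(-349) = -889 + 25*(-1/349)*(-22) = -889 + 550/349 = -309711/349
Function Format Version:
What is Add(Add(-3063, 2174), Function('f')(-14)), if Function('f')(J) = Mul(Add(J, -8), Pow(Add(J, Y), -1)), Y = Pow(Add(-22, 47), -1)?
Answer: Rational(-309711, 349) ≈ -887.42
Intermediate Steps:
Y = Rational(1, 25) (Y = Pow(25, -1) = Rational(1, 25) ≈ 0.040000)
Function('f')(J) = Mul(Pow(Add(Rational(1, 25), J), -1), Add(-8, J)) (Function('f')(J) = Mul(Add(J, -8), Pow(Add(J, Rational(1, 25)), -1)) = Mul(Add(-8, J), Pow(Add(Rational(1, 25), J), -1)) = Mul(Pow(Add(Rational(1, 25), J), -1), Add(-8, J)))
Add(Add(-3063, 2174), Function('f')(-14)) = Add(Add(-3063, 2174), Mul(25, Pow(Add(1, Mul(25, -14)), -1), Add(-8, -14))) = Add(-889, Mul(25, Pow(Add(1, -350), -1), -22)) = Add(-889, Mul(25, Pow(-349, -1), -22)) = Add(-889, Mul(25, Rational(-1, 349), -22)) = Add(-889, Rational(550, 349)) = Rational(-309711, 349)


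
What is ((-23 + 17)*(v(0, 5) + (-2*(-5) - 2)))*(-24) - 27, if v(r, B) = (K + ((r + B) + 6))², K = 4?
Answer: 33525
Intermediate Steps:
v(r, B) = (10 + B + r)² (v(r, B) = (4 + ((r + B) + 6))² = (4 + ((B + r) + 6))² = (4 + (6 + B + r))² = (10 + B + r)²)
((-23 + 17)*(v(0, 5) + (-2*(-5) - 2)))*(-24) - 27 = ((-23 + 17)*((10 + 5 + 0)² + (-2*(-5) - 2)))*(-24) - 27 = -6*(15² + (10 - 2))*(-24) - 27 = -6*(225 + 8)*(-24) - 27 = -6*233*(-24) - 27 = -1398*(-24) - 27 = 33552 - 27 = 33525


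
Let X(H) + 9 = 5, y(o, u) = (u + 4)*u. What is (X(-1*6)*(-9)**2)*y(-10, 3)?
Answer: -6804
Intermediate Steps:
y(o, u) = u*(4 + u) (y(o, u) = (4 + u)*u = u*(4 + u))
X(H) = -4 (X(H) = -9 + 5 = -4)
(X(-1*6)*(-9)**2)*y(-10, 3) = (-4*(-9)**2)*(3*(4 + 3)) = (-4*81)*(3*7) = -324*21 = -6804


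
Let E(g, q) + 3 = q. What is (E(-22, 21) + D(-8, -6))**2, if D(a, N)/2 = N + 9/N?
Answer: 9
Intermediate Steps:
E(g, q) = -3 + q
D(a, N) = 2*N + 18/N (D(a, N) = 2*(N + 9/N) = 2*N + 18/N)
(E(-22, 21) + D(-8, -6))**2 = ((-3 + 21) + (2*(-6) + 18/(-6)))**2 = (18 + (-12 + 18*(-1/6)))**2 = (18 + (-12 - 3))**2 = (18 - 15)**2 = 3**2 = 9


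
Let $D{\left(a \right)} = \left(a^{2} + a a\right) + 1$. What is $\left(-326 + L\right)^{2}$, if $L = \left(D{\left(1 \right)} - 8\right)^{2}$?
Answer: $90601$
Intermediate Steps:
$D{\left(a \right)} = 1 + 2 a^{2}$ ($D{\left(a \right)} = \left(a^{2} + a^{2}\right) + 1 = 2 a^{2} + 1 = 1 + 2 a^{2}$)
$L = 25$ ($L = \left(\left(1 + 2 \cdot 1^{2}\right) - 8\right)^{2} = \left(\left(1 + 2 \cdot 1\right) - 8\right)^{2} = \left(\left(1 + 2\right) - 8\right)^{2} = \left(3 - 8\right)^{2} = \left(-5\right)^{2} = 25$)
$\left(-326 + L\right)^{2} = \left(-326 + 25\right)^{2} = \left(-301\right)^{2} = 90601$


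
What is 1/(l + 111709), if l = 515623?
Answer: 1/627332 ≈ 1.5941e-6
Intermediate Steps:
1/(l + 111709) = 1/(515623 + 111709) = 1/627332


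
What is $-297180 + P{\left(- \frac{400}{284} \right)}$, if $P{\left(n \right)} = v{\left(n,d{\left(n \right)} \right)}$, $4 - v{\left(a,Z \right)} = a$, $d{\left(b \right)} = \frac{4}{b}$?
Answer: $- \frac{21099396}{71} \approx -2.9717 \cdot 10^{5}$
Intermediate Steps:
$v{\left(a,Z \right)} = 4 - a$
$P{\left(n \right)} = 4 - n$
$-297180 + P{\left(- \frac{400}{284} \right)} = -297180 + \left(4 - - \frac{400}{284}\right) = -297180 + \left(4 - \left(-400\right) \frac{1}{284}\right) = -297180 + \left(4 - - \frac{100}{71}\right) = -297180 + \left(4 + \frac{100}{71}\right) = -297180 + \frac{384}{71} = - \frac{21099396}{71}$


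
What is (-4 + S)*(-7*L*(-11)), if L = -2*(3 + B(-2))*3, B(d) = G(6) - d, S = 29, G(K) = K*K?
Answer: -473550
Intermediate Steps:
G(K) = K²
B(d) = 36 - d (B(d) = 6² - d = 36 - d)
L = -246 (L = -2*(3 + (36 - 1*(-2)))*3 = -2*(3 + (36 + 2))*3 = -2*(3 + 38)*3 = -2*41*3 = -82*3 = -246)
(-4 + S)*(-7*L*(-11)) = (-4 + 29)*(-7*(-246)*(-11)) = 25*(1722*(-11)) = 25*(-18942) = -473550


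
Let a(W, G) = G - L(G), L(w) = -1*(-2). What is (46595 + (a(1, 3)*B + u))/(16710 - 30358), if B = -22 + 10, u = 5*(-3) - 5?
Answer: -46563/13648 ≈ -3.4117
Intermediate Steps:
L(w) = 2
u = -20 (u = -15 - 5 = -20)
B = -12
a(W, G) = -2 + G (a(W, G) = G - 1*2 = G - 2 = -2 + G)
(46595 + (a(1, 3)*B + u))/(16710 - 30358) = (46595 + ((-2 + 3)*(-12) - 20))/(16710 - 30358) = (46595 + (1*(-12) - 20))/(-13648) = (46595 + (-12 - 20))*(-1/13648) = (46595 - 32)*(-1/13648) = 46563*(-1/13648) = -46563/13648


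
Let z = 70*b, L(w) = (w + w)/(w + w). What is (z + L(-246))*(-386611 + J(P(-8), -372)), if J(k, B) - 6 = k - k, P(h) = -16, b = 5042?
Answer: -136448755305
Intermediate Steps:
J(k, B) = 6 (J(k, B) = 6 + (k - k) = 6 + 0 = 6)
L(w) = 1 (L(w) = (2*w)/((2*w)) = (2*w)*(1/(2*w)) = 1)
z = 352940 (z = 70*5042 = 352940)
(z + L(-246))*(-386611 + J(P(-8), -372)) = (352940 + 1)*(-386611 + 6) = 352941*(-386605) = -136448755305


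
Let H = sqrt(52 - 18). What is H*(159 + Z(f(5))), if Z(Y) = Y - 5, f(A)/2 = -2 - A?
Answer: 140*sqrt(34) ≈ 816.33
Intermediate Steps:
f(A) = -4 - 2*A (f(A) = 2*(-2 - A) = -4 - 2*A)
H = sqrt(34) ≈ 5.8309
Z(Y) = -5 + Y
H*(159 + Z(f(5))) = sqrt(34)*(159 + (-5 + (-4 - 2*5))) = sqrt(34)*(159 + (-5 + (-4 - 10))) = sqrt(34)*(159 + (-5 - 14)) = sqrt(34)*(159 - 19) = sqrt(34)*140 = 140*sqrt(34)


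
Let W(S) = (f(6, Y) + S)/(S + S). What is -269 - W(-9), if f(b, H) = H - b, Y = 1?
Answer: -2428/9 ≈ -269.78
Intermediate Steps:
W(S) = (-5 + S)/(2*S) (W(S) = ((1 - 1*6) + S)/(S + S) = ((1 - 6) + S)/((2*S)) = (-5 + S)*(1/(2*S)) = (-5 + S)/(2*S))
-269 - W(-9) = -269 - (-5 - 9)/(2*(-9)) = -269 - (-1)*(-14)/(2*9) = -269 - 1*7/9 = -269 - 7/9 = -2428/9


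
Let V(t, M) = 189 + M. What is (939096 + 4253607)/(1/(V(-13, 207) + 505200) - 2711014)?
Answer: -2625409865988/1370677834343 ≈ -1.9154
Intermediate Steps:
(939096 + 4253607)/(1/(V(-13, 207) + 505200) - 2711014) = (939096 + 4253607)/(1/((189 + 207) + 505200) - 2711014) = 5192703/(1/(396 + 505200) - 2711014) = 5192703/(1/505596 - 2711014) = 5192703/(-1370677834343/505596) = 5192703*(-505596/1370677834343) = -2625409865988/1370677834343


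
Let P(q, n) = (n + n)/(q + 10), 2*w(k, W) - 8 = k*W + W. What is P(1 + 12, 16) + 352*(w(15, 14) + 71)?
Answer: 1513984/23 ≈ 65825.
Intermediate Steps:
w(k, W) = 4 + W/2 + W*k/2 (w(k, W) = 4 + (k*W + W)/2 = 4 + (W*k + W)/2 = 4 + (W + W*k)/2 = 4 + (W/2 + W*k/2) = 4 + W/2 + W*k/2)
P(q, n) = 2*n/(10 + q) (P(q, n) = (2*n)/(10 + q) = 2*n/(10 + q))
P(1 + 12, 16) + 352*(w(15, 14) + 71) = 2*16/(10 + (1 + 12)) + 352*((4 + (1/2)*14 + (1/2)*14*15) + 71) = 2*16/(10 + 13) + 352*((4 + 7 + 105) + 71) = 2*16/23 + 352*(116 + 71) = 2*16*(1/23) + 352*187 = 32/23 + 65824 = 1513984/23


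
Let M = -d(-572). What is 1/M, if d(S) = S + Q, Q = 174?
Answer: 1/398 ≈ 0.0025126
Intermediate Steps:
d(S) = 174 + S (d(S) = S + 174 = 174 + S)
M = 398 (M = -(174 - 572) = -1*(-398) = 398)
1/M = 1/398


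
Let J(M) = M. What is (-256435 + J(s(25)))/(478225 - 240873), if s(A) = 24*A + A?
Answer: -127905/118676 ≈ -1.0778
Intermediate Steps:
s(A) = 25*A
(-256435 + J(s(25)))/(478225 - 240873) = (-256435 + 25*25)/(478225 - 240873) = (-256435 + 625)/237352 = -255810*1/237352 = -127905/118676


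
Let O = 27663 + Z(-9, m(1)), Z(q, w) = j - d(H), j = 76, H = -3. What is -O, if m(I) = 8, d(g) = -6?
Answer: -27745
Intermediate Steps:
Z(q, w) = 82 (Z(q, w) = 76 - 1*(-6) = 76 + 6 = 82)
O = 27745 (O = 27663 + 82 = 27745)
-O = -1*27745 = -27745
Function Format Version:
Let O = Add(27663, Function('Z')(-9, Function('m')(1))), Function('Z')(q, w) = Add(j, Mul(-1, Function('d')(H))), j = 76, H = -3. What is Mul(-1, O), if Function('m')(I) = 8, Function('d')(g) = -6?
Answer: -27745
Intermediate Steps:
Function('Z')(q, w) = 82 (Function('Z')(q, w) = Add(76, Mul(-1, -6)) = Add(76, 6) = 82)
O = 27745 (O = Add(27663, 82) = 27745)
Mul(-1, O) = Mul(-1, 27745) = -27745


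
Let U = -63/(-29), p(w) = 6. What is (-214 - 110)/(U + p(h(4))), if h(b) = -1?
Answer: -3132/79 ≈ -39.646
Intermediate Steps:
U = 63/29 (U = -63*(-1/29) = 63/29 ≈ 2.1724)
(-214 - 110)/(U + p(h(4))) = (-214 - 110)/(63/29 + 6) = -324/237/29 = -324*29/237 = -3132/79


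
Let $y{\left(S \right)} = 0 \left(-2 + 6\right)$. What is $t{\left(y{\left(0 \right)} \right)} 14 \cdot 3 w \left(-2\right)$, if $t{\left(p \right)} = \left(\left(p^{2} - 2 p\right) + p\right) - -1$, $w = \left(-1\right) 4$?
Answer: $336$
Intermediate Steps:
$w = -4$
$y{\left(S \right)} = 0$ ($y{\left(S \right)} = 0 \cdot 4 = 0$)
$t{\left(p \right)} = 1 + p^{2} - p$ ($t{\left(p \right)} = \left(p^{2} - p\right) + 1 = 1 + p^{2} - p$)
$t{\left(y{\left(0 \right)} \right)} 14 \cdot 3 w \left(-2\right) = \left(1 + 0^{2} - 0\right) 14 \cdot 3 \left(-4\right) \left(-2\right) = \left(1 + 0 + 0\right) 14 \left(\left(-12\right) \left(-2\right)\right) = 1 \cdot 14 \cdot 24 = 14 \cdot 24 = 336$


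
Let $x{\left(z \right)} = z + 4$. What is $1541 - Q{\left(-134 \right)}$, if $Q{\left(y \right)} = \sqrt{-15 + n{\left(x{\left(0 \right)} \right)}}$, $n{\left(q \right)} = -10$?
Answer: $1541 - 5 i \approx 1541.0 - 5.0 i$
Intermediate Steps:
$x{\left(z \right)} = 4 + z$
$Q{\left(y \right)} = 5 i$ ($Q{\left(y \right)} = \sqrt{-15 - 10} = \sqrt{-25} = 5 i$)
$1541 - Q{\left(-134 \right)} = 1541 - 5 i$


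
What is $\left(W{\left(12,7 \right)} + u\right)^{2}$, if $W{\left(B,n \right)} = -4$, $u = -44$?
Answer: $2304$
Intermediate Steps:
$\left(W{\left(12,7 \right)} + u\right)^{2} = \left(-4 - 44\right)^{2} = \left(-48\right)^{2} = 2304$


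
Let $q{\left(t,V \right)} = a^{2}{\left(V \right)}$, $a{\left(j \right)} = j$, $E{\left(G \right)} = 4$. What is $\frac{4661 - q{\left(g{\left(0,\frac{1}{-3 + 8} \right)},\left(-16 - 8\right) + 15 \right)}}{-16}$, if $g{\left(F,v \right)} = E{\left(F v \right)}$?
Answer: $- \frac{1145}{4} \approx -286.25$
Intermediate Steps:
$g{\left(F,v \right)} = 4$
$q{\left(t,V \right)} = V^{2}$
$\frac{4661 - q{\left(g{\left(0,\frac{1}{-3 + 8} \right)},\left(-16 - 8\right) + 15 \right)}}{-16} = \frac{4661 - \left(\left(-16 - 8\right) + 15\right)^{2}}{-16} = \left(4661 - \left(-24 + 15\right)^{2}\right) \left(- \frac{1}{16}\right) = \left(4661 - \left(-9\right)^{2}\right) \left(- \frac{1}{16}\right) = \left(4661 - 81\right) \left(- \frac{1}{16}\right) = 4580 \left(- \frac{1}{16}\right) = - \frac{1145}{4}$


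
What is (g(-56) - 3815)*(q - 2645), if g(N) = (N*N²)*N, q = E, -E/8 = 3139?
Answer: -272870212517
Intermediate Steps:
E = -25112 (E = -8*3139 = -25112)
q = -25112
g(N) = N⁴ (g(N) = N³*N = N⁴)
(g(-56) - 3815)*(q - 2645) = ((-56)⁴ - 3815)*(-25112 - 2645) = (9834496 - 3815)*(-27757) = 9830681*(-27757) = -272870212517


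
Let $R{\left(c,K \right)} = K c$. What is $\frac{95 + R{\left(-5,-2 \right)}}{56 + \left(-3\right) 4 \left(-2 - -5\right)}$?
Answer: $\frac{21}{4} \approx 5.25$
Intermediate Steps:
$\frac{95 + R{\left(-5,-2 \right)}}{56 + \left(-3\right) 4 \left(-2 - -5\right)} = \frac{95 - -10}{56 + \left(-3\right) 4 \left(-2 - -5\right)} = \frac{95 + 10}{56 - 12 \left(-2 + 5\right)} = \frac{105}{56 - 36} = \frac{105}{20} = 105 \cdot \frac{1}{20} = \frac{21}{4}$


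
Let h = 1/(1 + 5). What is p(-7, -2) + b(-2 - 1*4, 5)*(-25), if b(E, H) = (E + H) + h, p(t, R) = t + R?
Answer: 71/6 ≈ 11.833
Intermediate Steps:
p(t, R) = R + t
h = ⅙ (h = 1/6 = ⅙ ≈ 0.16667)
b(E, H) = ⅙ + E + H (b(E, H) = (E + H) + ⅙ = ⅙ + E + H)
p(-7, -2) + b(-2 - 1*4, 5)*(-25) = (-2 - 7) + (⅙ + (-2 - 1*4) + 5)*(-25) = -9 + (⅙ + (-2 - 4) + 5)*(-25) = -9 + (⅙ - 6 + 5)*(-25) = -9 - ⅚*(-25) = -9 + 125/6 = 71/6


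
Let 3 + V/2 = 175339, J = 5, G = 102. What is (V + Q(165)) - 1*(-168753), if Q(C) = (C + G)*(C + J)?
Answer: 564815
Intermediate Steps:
Q(C) = (5 + C)*(102 + C) (Q(C) = (C + 102)*(C + 5) = (102 + C)*(5 + C) = (5 + C)*(102 + C))
V = 350672 (V = -6 + 2*175339 = -6 + 350678 = 350672)
(V + Q(165)) - 1*(-168753) = (350672 + (510 + 165**2 + 107*165)) - 1*(-168753) = (350672 + (510 + 27225 + 17655)) + 168753 = (350672 + 45390) + 168753 = 396062 + 168753 = 564815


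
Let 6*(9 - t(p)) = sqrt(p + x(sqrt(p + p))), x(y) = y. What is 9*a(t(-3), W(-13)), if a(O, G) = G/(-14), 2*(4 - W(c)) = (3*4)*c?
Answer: -369/7 ≈ -52.714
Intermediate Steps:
W(c) = 4 - 6*c (W(c) = 4 - 3*4*c/2 = 4 - 6*c)
t(p) = 9 - sqrt(p + sqrt(2)*sqrt(p))/6 (t(p) = 9 - sqrt(p + sqrt(p + p))/6 = 9 - sqrt(p + sqrt(2*p))/6 = 9 - sqrt(p + sqrt(2)*sqrt(p))/6)
a(O, G) = -G/14 (a(O, G) = G*(-1/14) = -G/14)
9*a(t(-3), W(-13)) = 9*(-(4 - 6*(-13))/14) = 9*(-(4 + 78)/14) = 9*(-1/14*82) = 9*(-41/7) = -369/7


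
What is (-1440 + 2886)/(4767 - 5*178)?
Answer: 1446/3877 ≈ 0.37297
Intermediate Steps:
(-1440 + 2886)/(4767 - 5*178) = 1446/(4767 - 890) = 1446/3877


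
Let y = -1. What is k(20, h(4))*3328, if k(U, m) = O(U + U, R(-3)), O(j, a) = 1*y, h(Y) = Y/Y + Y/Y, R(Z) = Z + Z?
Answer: -3328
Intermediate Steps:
R(Z) = 2*Z
h(Y) = 2 (h(Y) = 1 + 1 = 2)
O(j, a) = -1 (O(j, a) = 1*(-1) = -1)
k(U, m) = -1
k(20, h(4))*3328 = -1*3328 = -3328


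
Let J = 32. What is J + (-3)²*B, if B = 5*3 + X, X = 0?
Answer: 167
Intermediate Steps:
B = 15 (B = 5*3 + 0 = 15 + 0 = 15)
J + (-3)²*B = 32 + (-3)²*15 = 32 + 9*15 = 32 + 135 = 167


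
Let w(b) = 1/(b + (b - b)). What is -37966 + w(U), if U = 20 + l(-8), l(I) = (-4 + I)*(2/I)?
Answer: -873217/23 ≈ -37966.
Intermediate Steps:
l(I) = 2*(-4 + I)/I
U = 23 (U = 20 + (2 - 8/(-8)) = 20 + (2 - 8*(-⅛)) = 20 + (2 + 1) = 20 + 3 = 23)
w(b) = 1/b (w(b) = 1/(b + 0) = 1/b)
-37966 + w(U) = -37966 + 1/23 = -873217/23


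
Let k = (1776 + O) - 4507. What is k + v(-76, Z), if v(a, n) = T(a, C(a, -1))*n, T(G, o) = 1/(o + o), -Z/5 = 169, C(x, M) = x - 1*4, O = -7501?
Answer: -327255/32 ≈ -10227.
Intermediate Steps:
k = -10232 (k = (1776 - 7501) - 4507 = -5725 - 4507 = -10232)
C(x, M) = -4 + x (C(x, M) = x - 4 = -4 + x)
Z = -845 (Z = -5*169 = -845)
T(G, o) = 1/(2*o)
v(a, n) = n/(2*(-4 + a)) (v(a, n) = (1/(2*(-4 + a)))*n = n/(2*(-4 + a)))
k + v(-76, Z) = -10232 + (½)*(-845)/(-4 - 76) = -10232 + (½)*(-845)/(-80) = -10232 + (½)*(-845)*(-1/80) = -10232 + 169/32 = -327255/32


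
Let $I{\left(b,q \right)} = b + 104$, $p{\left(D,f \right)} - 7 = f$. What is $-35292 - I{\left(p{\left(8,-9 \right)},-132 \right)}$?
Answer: $-35394$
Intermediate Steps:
$p{\left(D,f \right)} = 7 + f$
$I{\left(b,q \right)} = 104 + b$
$-35292 - I{\left(p{\left(8,-9 \right)},-132 \right)} = -35292 - \left(104 + \left(7 - 9\right)\right) = -35292 - \left(104 - 2\right) = -35292 - 102 = -35394$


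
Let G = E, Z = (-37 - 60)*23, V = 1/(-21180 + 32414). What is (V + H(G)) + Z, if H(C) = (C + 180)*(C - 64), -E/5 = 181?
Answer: 7867102797/11234 ≈ 7.0029e+5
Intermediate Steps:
E = -905 (E = -5*181 = -905)
V = 1/11234 ≈ 8.9015e-5
Z = -2231 (Z = -97*23 = -2231)
G = -905
H(C) = (-64 + C)*(180 + C) (H(C) = (180 + C)*(-64 + C) = (-64 + C)*(180 + C))
(V + H(G)) + Z = (1/11234 + (-11520 + (-905)**2 + 116*(-905))) - 2231 = (1/11234 + (-11520 + 819025 - 104980)) - 2231 = (1/11234 + 702525) - 2231 = 7892165851/11234 - 2231 = 7867102797/11234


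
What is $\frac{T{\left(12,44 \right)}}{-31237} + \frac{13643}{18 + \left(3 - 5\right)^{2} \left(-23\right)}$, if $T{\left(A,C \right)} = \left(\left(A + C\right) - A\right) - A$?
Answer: $- \frac{426168759}{2311538} \approx -184.37$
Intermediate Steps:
$T{\left(A,C \right)} = C - A$
$\frac{T{\left(12,44 \right)}}{-31237} + \frac{13643}{18 + \left(3 - 5\right)^{2} \left(-23\right)} = \frac{44 - 12}{-31237} + \frac{13643}{18 + \left(3 - 5\right)^{2} \left(-23\right)} = \left(44 - 12\right) \left(- \frac{1}{31237}\right) + \frac{13643}{18 + \left(-2\right)^{2} \left(-23\right)} = 32 \left(- \frac{1}{31237}\right) + \frac{13643}{18 + 4 \left(-23\right)} = - \frac{32}{31237} + \frac{13643}{18 - 92} = - \frac{32}{31237} + \frac{13643}{-74} = - \frac{32}{31237} + 13643 \left(- \frac{1}{74}\right) = - \frac{32}{31237} - \frac{13643}{74} = - \frac{426168759}{2311538}$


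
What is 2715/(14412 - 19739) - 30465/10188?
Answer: -21105275/6030164 ≈ -3.5000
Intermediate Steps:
2715/(14412 - 19739) - 30465/10188 = 2715/(-5327) - 30465*1/10188 = 2715*(-1/5327) - 3385/1132 = -2715/5327 - 3385/1132 = -21105275/6030164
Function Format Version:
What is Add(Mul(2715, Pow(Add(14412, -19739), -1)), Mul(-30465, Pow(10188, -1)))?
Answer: Rational(-21105275, 6030164) ≈ -3.5000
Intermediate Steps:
Add(Mul(2715, Pow(Add(14412, -19739), -1)), Mul(-30465, Pow(10188, -1))) = Add(Mul(2715, Pow(-5327, -1)), Mul(-30465, Rational(1, 10188))) = Add(Mul(2715, Rational(-1, 5327)), Rational(-3385, 1132)) = Add(Rational(-2715, 5327), Rational(-3385, 1132)) = Rational(-21105275, 6030164)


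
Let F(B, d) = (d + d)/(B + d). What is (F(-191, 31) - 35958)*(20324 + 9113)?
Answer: -84680564227/80 ≈ -1.0585e+9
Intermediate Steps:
F(B, d) = 2*d/(B + d) (F(B, d) = (2*d)/(B + d) = 2*d/(B + d))
(F(-191, 31) - 35958)*(20324 + 9113) = (2*31/(-191 + 31) - 35958)*(20324 + 9113) = (2*31/(-160) - 35958)*29437 = (2*31*(-1/160) - 35958)*29437 = (-31/80 - 35958)*29437 = -2876671/80*29437 = -84680564227/80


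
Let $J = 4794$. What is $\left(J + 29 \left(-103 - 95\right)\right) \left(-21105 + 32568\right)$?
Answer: $-10866924$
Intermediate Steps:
$\left(J + 29 \left(-103 - 95\right)\right) \left(-21105 + 32568\right) = \left(4794 + 29 \left(-103 - 95\right)\right) \left(-21105 + 32568\right) = \left(4794 + 29 \left(-198\right)\right) 11463 = \left(4794 - 5742\right) 11463 = \left(-948\right) 11463 = -10866924$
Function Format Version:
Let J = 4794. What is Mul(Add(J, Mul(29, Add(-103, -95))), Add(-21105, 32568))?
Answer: -10866924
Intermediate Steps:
Mul(Add(J, Mul(29, Add(-103, -95))), Add(-21105, 32568)) = Mul(Add(4794, Mul(29, Add(-103, -95))), Add(-21105, 32568)) = Mul(Add(4794, Mul(29, -198)), 11463) = Mul(Add(4794, -5742), 11463) = Mul(-948, 11463) = -10866924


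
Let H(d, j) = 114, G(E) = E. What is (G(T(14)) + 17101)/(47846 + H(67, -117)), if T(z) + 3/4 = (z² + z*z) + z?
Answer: 14005/38368 ≈ 0.36502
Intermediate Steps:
T(z) = -¾ + z + 2*z² (T(z) = -¾ + ((z² + z*z) + z) = -¾ + ((z² + z²) + z) = -¾ + (2*z² + z) = -¾ + (z + 2*z²) = -¾ + z + 2*z²)
(G(T(14)) + 17101)/(47846 + H(67, -117)) = ((-¾ + 14 + 2*14²) + 17101)/(47846 + 114) = ((-¾ + 14 + 2*196) + 17101)/47960 = ((-¾ + 14 + 392) + 17101)*(1/47960) = (1621/4 + 17101)*(1/47960) = (70025/4)*(1/47960) = 14005/38368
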